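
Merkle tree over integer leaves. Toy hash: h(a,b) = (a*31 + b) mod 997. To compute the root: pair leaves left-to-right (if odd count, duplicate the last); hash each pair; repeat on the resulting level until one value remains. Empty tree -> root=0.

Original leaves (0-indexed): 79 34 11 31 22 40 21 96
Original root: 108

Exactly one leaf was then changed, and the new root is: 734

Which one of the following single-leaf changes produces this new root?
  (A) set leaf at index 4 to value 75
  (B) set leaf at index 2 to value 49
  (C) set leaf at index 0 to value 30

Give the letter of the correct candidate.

Original leaves: [79, 34, 11, 31, 22, 40, 21, 96]
Target new root: 734
Try each candidate change and compute the resulting root:
Candidate A: set leaf[4] = 75 -> leaves = [79, 34, 11, 31, 75, 40, 21, 96]
  L0: [79, 34, 11, 31, 75, 40, 21, 96]
  L1: h(79,34)=(79*31+34)%997=489 h(11,31)=(11*31+31)%997=372 h(75,40)=(75*31+40)%997=371 h(21,96)=(21*31+96)%997=747 -> [489, 372, 371, 747]
  L2: h(489,372)=(489*31+372)%997=576 h(371,747)=(371*31+747)%997=284 -> [576, 284]
  L3: h(576,284)=(576*31+284)%997=194 -> [194]
  root = 194 != target 734
Candidate B: set leaf[2] = 49 -> leaves = [79, 34, 49, 31, 22, 40, 21, 96]
  L0: [79, 34, 49, 31, 22, 40, 21, 96]
  L1: h(79,34)=(79*31+34)%997=489 h(49,31)=(49*31+31)%997=553 h(22,40)=(22*31+40)%997=722 h(21,96)=(21*31+96)%997=747 -> [489, 553, 722, 747]
  L2: h(489,553)=(489*31+553)%997=757 h(722,747)=(722*31+747)%997=198 -> [757, 198]
  L3: h(757,198)=(757*31+198)%997=734 -> [734]
  root = 734 == target 734  ** MATCH **
Candidate C: set leaf[0] = 30 -> leaves = [30, 34, 11, 31, 22, 40, 21, 96]
  L0: [30, 34, 11, 31, 22, 40, 21, 96]
  L1: h(30,34)=(30*31+34)%997=964 h(11,31)=(11*31+31)%997=372 h(22,40)=(22*31+40)%997=722 h(21,96)=(21*31+96)%997=747 -> [964, 372, 722, 747]
  L2: h(964,372)=(964*31+372)%997=346 h(722,747)=(722*31+747)%997=198 -> [346, 198]
  L3: h(346,198)=(346*31+198)%997=954 -> [954]
  root = 954 != target 734
Candidate B produces the target root.

Answer: B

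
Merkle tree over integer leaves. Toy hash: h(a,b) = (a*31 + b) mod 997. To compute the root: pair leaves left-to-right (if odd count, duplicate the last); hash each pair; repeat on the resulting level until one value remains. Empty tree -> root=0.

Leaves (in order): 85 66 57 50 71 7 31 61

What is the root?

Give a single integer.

L0: [85, 66, 57, 50, 71, 7, 31, 61]
L1: h(85,66)=(85*31+66)%997=707 h(57,50)=(57*31+50)%997=820 h(71,7)=(71*31+7)%997=214 h(31,61)=(31*31+61)%997=25 -> [707, 820, 214, 25]
L2: h(707,820)=(707*31+820)%997=803 h(214,25)=(214*31+25)%997=677 -> [803, 677]
L3: h(803,677)=(803*31+677)%997=645 -> [645]

Answer: 645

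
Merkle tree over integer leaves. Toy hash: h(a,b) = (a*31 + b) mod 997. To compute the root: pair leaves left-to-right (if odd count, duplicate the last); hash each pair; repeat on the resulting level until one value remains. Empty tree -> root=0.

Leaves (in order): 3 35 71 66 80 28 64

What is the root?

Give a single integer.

Answer: 900

Derivation:
L0: [3, 35, 71, 66, 80, 28, 64]
L1: h(3,35)=(3*31+35)%997=128 h(71,66)=(71*31+66)%997=273 h(80,28)=(80*31+28)%997=514 h(64,64)=(64*31+64)%997=54 -> [128, 273, 514, 54]
L2: h(128,273)=(128*31+273)%997=253 h(514,54)=(514*31+54)%997=36 -> [253, 36]
L3: h(253,36)=(253*31+36)%997=900 -> [900]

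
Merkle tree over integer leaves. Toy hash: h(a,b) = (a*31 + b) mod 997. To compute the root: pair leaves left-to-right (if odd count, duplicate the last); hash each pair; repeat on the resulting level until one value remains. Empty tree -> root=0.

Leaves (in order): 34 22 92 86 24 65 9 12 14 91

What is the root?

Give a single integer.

L0: [34, 22, 92, 86, 24, 65, 9, 12, 14, 91]
L1: h(34,22)=(34*31+22)%997=79 h(92,86)=(92*31+86)%997=944 h(24,65)=(24*31+65)%997=809 h(9,12)=(9*31+12)%997=291 h(14,91)=(14*31+91)%997=525 -> [79, 944, 809, 291, 525]
L2: h(79,944)=(79*31+944)%997=402 h(809,291)=(809*31+291)%997=445 h(525,525)=(525*31+525)%997=848 -> [402, 445, 848]
L3: h(402,445)=(402*31+445)%997=943 h(848,848)=(848*31+848)%997=217 -> [943, 217]
L4: h(943,217)=(943*31+217)%997=537 -> [537]

Answer: 537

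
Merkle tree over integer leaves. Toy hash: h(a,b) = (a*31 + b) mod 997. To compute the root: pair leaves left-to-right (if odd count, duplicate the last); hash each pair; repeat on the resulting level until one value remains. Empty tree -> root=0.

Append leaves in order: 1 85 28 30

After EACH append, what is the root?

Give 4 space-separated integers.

Answer: 1 116 504 506

Derivation:
After append 1 (leaves=[1]):
  L0: [1]
  root=1
After append 85 (leaves=[1, 85]):
  L0: [1, 85]
  L1: h(1,85)=(1*31+85)%997=116 -> [116]
  root=116
After append 28 (leaves=[1, 85, 28]):
  L0: [1, 85, 28]
  L1: h(1,85)=(1*31+85)%997=116 h(28,28)=(28*31+28)%997=896 -> [116, 896]
  L2: h(116,896)=(116*31+896)%997=504 -> [504]
  root=504
After append 30 (leaves=[1, 85, 28, 30]):
  L0: [1, 85, 28, 30]
  L1: h(1,85)=(1*31+85)%997=116 h(28,30)=(28*31+30)%997=898 -> [116, 898]
  L2: h(116,898)=(116*31+898)%997=506 -> [506]
  root=506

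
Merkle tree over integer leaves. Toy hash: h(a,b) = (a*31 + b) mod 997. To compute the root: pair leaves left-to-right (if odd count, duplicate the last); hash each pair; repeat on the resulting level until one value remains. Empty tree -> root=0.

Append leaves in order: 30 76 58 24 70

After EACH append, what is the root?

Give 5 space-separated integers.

After append 30 (leaves=[30]):
  L0: [30]
  root=30
After append 76 (leaves=[30, 76]):
  L0: [30, 76]
  L1: h(30,76)=(30*31+76)%997=9 -> [9]
  root=9
After append 58 (leaves=[30, 76, 58]):
  L0: [30, 76, 58]
  L1: h(30,76)=(30*31+76)%997=9 h(58,58)=(58*31+58)%997=859 -> [9, 859]
  L2: h(9,859)=(9*31+859)%997=141 -> [141]
  root=141
After append 24 (leaves=[30, 76, 58, 24]):
  L0: [30, 76, 58, 24]
  L1: h(30,76)=(30*31+76)%997=9 h(58,24)=(58*31+24)%997=825 -> [9, 825]
  L2: h(9,825)=(9*31+825)%997=107 -> [107]
  root=107
After append 70 (leaves=[30, 76, 58, 24, 70]):
  L0: [30, 76, 58, 24, 70]
  L1: h(30,76)=(30*31+76)%997=9 h(58,24)=(58*31+24)%997=825 h(70,70)=(70*31+70)%997=246 -> [9, 825, 246]
  L2: h(9,825)=(9*31+825)%997=107 h(246,246)=(246*31+246)%997=893 -> [107, 893]
  L3: h(107,893)=(107*31+893)%997=222 -> [222]
  root=222

Answer: 30 9 141 107 222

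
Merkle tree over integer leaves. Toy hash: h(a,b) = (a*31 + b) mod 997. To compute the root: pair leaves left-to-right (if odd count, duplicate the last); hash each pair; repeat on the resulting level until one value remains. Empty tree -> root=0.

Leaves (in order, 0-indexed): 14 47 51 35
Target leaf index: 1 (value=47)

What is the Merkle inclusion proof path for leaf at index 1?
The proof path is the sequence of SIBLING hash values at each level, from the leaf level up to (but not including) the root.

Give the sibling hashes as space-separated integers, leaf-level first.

Answer: 14 619

Derivation:
L0 (leaves): [14, 47, 51, 35], target index=1
L1: h(14,47)=(14*31+47)%997=481 [pair 0] h(51,35)=(51*31+35)%997=619 [pair 1] -> [481, 619]
  Sibling for proof at L0: 14
L2: h(481,619)=(481*31+619)%997=575 [pair 0] -> [575]
  Sibling for proof at L1: 619
Root: 575
Proof path (sibling hashes from leaf to root): [14, 619]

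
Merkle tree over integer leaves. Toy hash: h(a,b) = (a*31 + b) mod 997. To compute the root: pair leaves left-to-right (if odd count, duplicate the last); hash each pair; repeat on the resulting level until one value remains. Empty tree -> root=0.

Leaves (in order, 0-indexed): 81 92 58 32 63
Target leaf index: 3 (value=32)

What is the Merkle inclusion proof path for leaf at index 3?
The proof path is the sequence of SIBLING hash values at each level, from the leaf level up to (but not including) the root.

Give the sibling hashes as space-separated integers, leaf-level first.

Answer: 58 609 704

Derivation:
L0 (leaves): [81, 92, 58, 32, 63], target index=3
L1: h(81,92)=(81*31+92)%997=609 [pair 0] h(58,32)=(58*31+32)%997=833 [pair 1] h(63,63)=(63*31+63)%997=22 [pair 2] -> [609, 833, 22]
  Sibling for proof at L0: 58
L2: h(609,833)=(609*31+833)%997=769 [pair 0] h(22,22)=(22*31+22)%997=704 [pair 1] -> [769, 704]
  Sibling for proof at L1: 609
L3: h(769,704)=(769*31+704)%997=615 [pair 0] -> [615]
  Sibling for proof at L2: 704
Root: 615
Proof path (sibling hashes from leaf to root): [58, 609, 704]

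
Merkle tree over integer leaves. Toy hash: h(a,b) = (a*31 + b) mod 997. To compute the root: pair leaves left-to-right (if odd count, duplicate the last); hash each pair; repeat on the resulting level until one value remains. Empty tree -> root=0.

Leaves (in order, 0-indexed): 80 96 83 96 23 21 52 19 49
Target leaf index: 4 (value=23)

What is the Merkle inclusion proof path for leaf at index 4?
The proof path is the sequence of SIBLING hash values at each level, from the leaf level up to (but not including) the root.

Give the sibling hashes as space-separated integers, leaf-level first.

L0 (leaves): [80, 96, 83, 96, 23, 21, 52, 19, 49], target index=4
L1: h(80,96)=(80*31+96)%997=582 [pair 0] h(83,96)=(83*31+96)%997=675 [pair 1] h(23,21)=(23*31+21)%997=734 [pair 2] h(52,19)=(52*31+19)%997=634 [pair 3] h(49,49)=(49*31+49)%997=571 [pair 4] -> [582, 675, 734, 634, 571]
  Sibling for proof at L0: 21
L2: h(582,675)=(582*31+675)%997=771 [pair 0] h(734,634)=(734*31+634)%997=457 [pair 1] h(571,571)=(571*31+571)%997=326 [pair 2] -> [771, 457, 326]
  Sibling for proof at L1: 634
L3: h(771,457)=(771*31+457)%997=430 [pair 0] h(326,326)=(326*31+326)%997=462 [pair 1] -> [430, 462]
  Sibling for proof at L2: 771
L4: h(430,462)=(430*31+462)%997=831 [pair 0] -> [831]
  Sibling for proof at L3: 462
Root: 831
Proof path (sibling hashes from leaf to root): [21, 634, 771, 462]

Answer: 21 634 771 462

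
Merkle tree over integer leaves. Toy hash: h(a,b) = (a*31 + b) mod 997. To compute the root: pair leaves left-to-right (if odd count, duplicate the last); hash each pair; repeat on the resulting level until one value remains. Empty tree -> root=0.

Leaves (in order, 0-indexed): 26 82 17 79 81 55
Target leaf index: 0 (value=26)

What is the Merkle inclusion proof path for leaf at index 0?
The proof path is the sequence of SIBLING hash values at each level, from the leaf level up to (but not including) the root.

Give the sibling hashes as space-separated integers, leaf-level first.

Answer: 82 606 358

Derivation:
L0 (leaves): [26, 82, 17, 79, 81, 55], target index=0
L1: h(26,82)=(26*31+82)%997=888 [pair 0] h(17,79)=(17*31+79)%997=606 [pair 1] h(81,55)=(81*31+55)%997=572 [pair 2] -> [888, 606, 572]
  Sibling for proof at L0: 82
L2: h(888,606)=(888*31+606)%997=218 [pair 0] h(572,572)=(572*31+572)%997=358 [pair 1] -> [218, 358]
  Sibling for proof at L1: 606
L3: h(218,358)=(218*31+358)%997=137 [pair 0] -> [137]
  Sibling for proof at L2: 358
Root: 137
Proof path (sibling hashes from leaf to root): [82, 606, 358]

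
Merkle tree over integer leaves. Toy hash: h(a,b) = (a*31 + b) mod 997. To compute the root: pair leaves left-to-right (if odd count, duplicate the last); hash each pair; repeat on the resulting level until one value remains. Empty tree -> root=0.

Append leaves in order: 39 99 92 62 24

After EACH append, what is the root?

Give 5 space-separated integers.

After append 39 (leaves=[39]):
  L0: [39]
  root=39
After append 99 (leaves=[39, 99]):
  L0: [39, 99]
  L1: h(39,99)=(39*31+99)%997=311 -> [311]
  root=311
After append 92 (leaves=[39, 99, 92]):
  L0: [39, 99, 92]
  L1: h(39,99)=(39*31+99)%997=311 h(92,92)=(92*31+92)%997=950 -> [311, 950]
  L2: h(311,950)=(311*31+950)%997=621 -> [621]
  root=621
After append 62 (leaves=[39, 99, 92, 62]):
  L0: [39, 99, 92, 62]
  L1: h(39,99)=(39*31+99)%997=311 h(92,62)=(92*31+62)%997=920 -> [311, 920]
  L2: h(311,920)=(311*31+920)%997=591 -> [591]
  root=591
After append 24 (leaves=[39, 99, 92, 62, 24]):
  L0: [39, 99, 92, 62, 24]
  L1: h(39,99)=(39*31+99)%997=311 h(92,62)=(92*31+62)%997=920 h(24,24)=(24*31+24)%997=768 -> [311, 920, 768]
  L2: h(311,920)=(311*31+920)%997=591 h(768,768)=(768*31+768)%997=648 -> [591, 648]
  L3: h(591,648)=(591*31+648)%997=26 -> [26]
  root=26

Answer: 39 311 621 591 26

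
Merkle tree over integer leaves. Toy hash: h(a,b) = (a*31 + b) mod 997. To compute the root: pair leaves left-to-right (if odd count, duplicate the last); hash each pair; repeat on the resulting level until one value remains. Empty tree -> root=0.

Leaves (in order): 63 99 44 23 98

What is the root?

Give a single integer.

L0: [63, 99, 44, 23, 98]
L1: h(63,99)=(63*31+99)%997=58 h(44,23)=(44*31+23)%997=390 h(98,98)=(98*31+98)%997=145 -> [58, 390, 145]
L2: h(58,390)=(58*31+390)%997=194 h(145,145)=(145*31+145)%997=652 -> [194, 652]
L3: h(194,652)=(194*31+652)%997=684 -> [684]

Answer: 684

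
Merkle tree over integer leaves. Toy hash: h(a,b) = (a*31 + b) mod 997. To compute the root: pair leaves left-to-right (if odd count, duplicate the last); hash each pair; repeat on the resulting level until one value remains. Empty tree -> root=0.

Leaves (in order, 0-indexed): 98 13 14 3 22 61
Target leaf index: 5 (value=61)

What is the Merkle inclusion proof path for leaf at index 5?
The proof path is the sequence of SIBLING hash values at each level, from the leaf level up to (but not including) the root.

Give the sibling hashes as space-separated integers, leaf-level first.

L0 (leaves): [98, 13, 14, 3, 22, 61], target index=5
L1: h(98,13)=(98*31+13)%997=60 [pair 0] h(14,3)=(14*31+3)%997=437 [pair 1] h(22,61)=(22*31+61)%997=743 [pair 2] -> [60, 437, 743]
  Sibling for proof at L0: 22
L2: h(60,437)=(60*31+437)%997=303 [pair 0] h(743,743)=(743*31+743)%997=845 [pair 1] -> [303, 845]
  Sibling for proof at L1: 743
L3: h(303,845)=(303*31+845)%997=268 [pair 0] -> [268]
  Sibling for proof at L2: 303
Root: 268
Proof path (sibling hashes from leaf to root): [22, 743, 303]

Answer: 22 743 303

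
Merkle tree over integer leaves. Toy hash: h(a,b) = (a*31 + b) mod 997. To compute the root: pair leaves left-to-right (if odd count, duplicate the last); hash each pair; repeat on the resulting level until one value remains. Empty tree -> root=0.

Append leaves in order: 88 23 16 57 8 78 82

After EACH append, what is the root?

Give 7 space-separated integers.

After append 88 (leaves=[88]):
  L0: [88]
  root=88
After append 23 (leaves=[88, 23]):
  L0: [88, 23]
  L1: h(88,23)=(88*31+23)%997=757 -> [757]
  root=757
After append 16 (leaves=[88, 23, 16]):
  L0: [88, 23, 16]
  L1: h(88,23)=(88*31+23)%997=757 h(16,16)=(16*31+16)%997=512 -> [757, 512]
  L2: h(757,512)=(757*31+512)%997=51 -> [51]
  root=51
After append 57 (leaves=[88, 23, 16, 57]):
  L0: [88, 23, 16, 57]
  L1: h(88,23)=(88*31+23)%997=757 h(16,57)=(16*31+57)%997=553 -> [757, 553]
  L2: h(757,553)=(757*31+553)%997=92 -> [92]
  root=92
After append 8 (leaves=[88, 23, 16, 57, 8]):
  L0: [88, 23, 16, 57, 8]
  L1: h(88,23)=(88*31+23)%997=757 h(16,57)=(16*31+57)%997=553 h(8,8)=(8*31+8)%997=256 -> [757, 553, 256]
  L2: h(757,553)=(757*31+553)%997=92 h(256,256)=(256*31+256)%997=216 -> [92, 216]
  L3: h(92,216)=(92*31+216)%997=77 -> [77]
  root=77
After append 78 (leaves=[88, 23, 16, 57, 8, 78]):
  L0: [88, 23, 16, 57, 8, 78]
  L1: h(88,23)=(88*31+23)%997=757 h(16,57)=(16*31+57)%997=553 h(8,78)=(8*31+78)%997=326 -> [757, 553, 326]
  L2: h(757,553)=(757*31+553)%997=92 h(326,326)=(326*31+326)%997=462 -> [92, 462]
  L3: h(92,462)=(92*31+462)%997=323 -> [323]
  root=323
After append 82 (leaves=[88, 23, 16, 57, 8, 78, 82]):
  L0: [88, 23, 16, 57, 8, 78, 82]
  L1: h(88,23)=(88*31+23)%997=757 h(16,57)=(16*31+57)%997=553 h(8,78)=(8*31+78)%997=326 h(82,82)=(82*31+82)%997=630 -> [757, 553, 326, 630]
  L2: h(757,553)=(757*31+553)%997=92 h(326,630)=(326*31+630)%997=766 -> [92, 766]
  L3: h(92,766)=(92*31+766)%997=627 -> [627]
  root=627

Answer: 88 757 51 92 77 323 627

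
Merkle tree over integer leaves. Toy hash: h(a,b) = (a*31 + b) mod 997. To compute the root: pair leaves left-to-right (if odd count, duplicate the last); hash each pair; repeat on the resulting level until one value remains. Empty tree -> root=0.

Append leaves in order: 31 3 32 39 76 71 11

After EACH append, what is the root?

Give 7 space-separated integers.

Answer: 31 964 1 8 306 146 65

Derivation:
After append 31 (leaves=[31]):
  L0: [31]
  root=31
After append 3 (leaves=[31, 3]):
  L0: [31, 3]
  L1: h(31,3)=(31*31+3)%997=964 -> [964]
  root=964
After append 32 (leaves=[31, 3, 32]):
  L0: [31, 3, 32]
  L1: h(31,3)=(31*31+3)%997=964 h(32,32)=(32*31+32)%997=27 -> [964, 27]
  L2: h(964,27)=(964*31+27)%997=1 -> [1]
  root=1
After append 39 (leaves=[31, 3, 32, 39]):
  L0: [31, 3, 32, 39]
  L1: h(31,3)=(31*31+3)%997=964 h(32,39)=(32*31+39)%997=34 -> [964, 34]
  L2: h(964,34)=(964*31+34)%997=8 -> [8]
  root=8
After append 76 (leaves=[31, 3, 32, 39, 76]):
  L0: [31, 3, 32, 39, 76]
  L1: h(31,3)=(31*31+3)%997=964 h(32,39)=(32*31+39)%997=34 h(76,76)=(76*31+76)%997=438 -> [964, 34, 438]
  L2: h(964,34)=(964*31+34)%997=8 h(438,438)=(438*31+438)%997=58 -> [8, 58]
  L3: h(8,58)=(8*31+58)%997=306 -> [306]
  root=306
After append 71 (leaves=[31, 3, 32, 39, 76, 71]):
  L0: [31, 3, 32, 39, 76, 71]
  L1: h(31,3)=(31*31+3)%997=964 h(32,39)=(32*31+39)%997=34 h(76,71)=(76*31+71)%997=433 -> [964, 34, 433]
  L2: h(964,34)=(964*31+34)%997=8 h(433,433)=(433*31+433)%997=895 -> [8, 895]
  L3: h(8,895)=(8*31+895)%997=146 -> [146]
  root=146
After append 11 (leaves=[31, 3, 32, 39, 76, 71, 11]):
  L0: [31, 3, 32, 39, 76, 71, 11]
  L1: h(31,3)=(31*31+3)%997=964 h(32,39)=(32*31+39)%997=34 h(76,71)=(76*31+71)%997=433 h(11,11)=(11*31+11)%997=352 -> [964, 34, 433, 352]
  L2: h(964,34)=(964*31+34)%997=8 h(433,352)=(433*31+352)%997=814 -> [8, 814]
  L3: h(8,814)=(8*31+814)%997=65 -> [65]
  root=65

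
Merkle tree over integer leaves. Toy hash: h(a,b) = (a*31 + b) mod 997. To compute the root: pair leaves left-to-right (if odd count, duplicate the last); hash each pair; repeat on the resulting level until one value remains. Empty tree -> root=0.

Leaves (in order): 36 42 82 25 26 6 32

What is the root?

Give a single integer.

Answer: 277

Derivation:
L0: [36, 42, 82, 25, 26, 6, 32]
L1: h(36,42)=(36*31+42)%997=161 h(82,25)=(82*31+25)%997=573 h(26,6)=(26*31+6)%997=812 h(32,32)=(32*31+32)%997=27 -> [161, 573, 812, 27]
L2: h(161,573)=(161*31+573)%997=579 h(812,27)=(812*31+27)%997=274 -> [579, 274]
L3: h(579,274)=(579*31+274)%997=277 -> [277]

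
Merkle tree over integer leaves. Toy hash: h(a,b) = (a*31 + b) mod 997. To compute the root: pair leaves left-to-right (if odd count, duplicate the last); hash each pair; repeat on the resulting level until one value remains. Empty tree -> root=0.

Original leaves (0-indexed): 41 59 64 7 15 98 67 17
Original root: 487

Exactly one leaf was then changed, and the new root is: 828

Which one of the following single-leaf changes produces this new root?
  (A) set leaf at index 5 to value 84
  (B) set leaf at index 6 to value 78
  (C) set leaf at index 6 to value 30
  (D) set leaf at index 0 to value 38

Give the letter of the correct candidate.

Original leaves: [41, 59, 64, 7, 15, 98, 67, 17]
Target new root: 828
Try each candidate change and compute the resulting root:
Candidate A: set leaf[5] = 84 -> leaves = [41, 59, 64, 7, 15, 84, 67, 17]
  L0: [41, 59, 64, 7, 15, 84, 67, 17]
  L1: h(41,59)=(41*31+59)%997=333 h(64,7)=(64*31+7)%997=994 h(15,84)=(15*31+84)%997=549 h(67,17)=(67*31+17)%997=100 -> [333, 994, 549, 100]
  L2: h(333,994)=(333*31+994)%997=350 h(549,100)=(549*31+100)%997=170 -> [350, 170]
  L3: h(350,170)=(350*31+170)%997=53 -> [53]
  root = 53 != target 828
Candidate B: set leaf[6] = 78 -> leaves = [41, 59, 64, 7, 15, 98, 78, 17]
  L0: [41, 59, 64, 7, 15, 98, 78, 17]
  L1: h(41,59)=(41*31+59)%997=333 h(64,7)=(64*31+7)%997=994 h(15,98)=(15*31+98)%997=563 h(78,17)=(78*31+17)%997=441 -> [333, 994, 563, 441]
  L2: h(333,994)=(333*31+994)%997=350 h(563,441)=(563*31+441)%997=945 -> [350, 945]
  L3: h(350,945)=(350*31+945)%997=828 -> [828]
  root = 828 == target 828  ** MATCH **
Candidate C: set leaf[6] = 30 -> leaves = [41, 59, 64, 7, 15, 98, 30, 17]
  L0: [41, 59, 64, 7, 15, 98, 30, 17]
  L1: h(41,59)=(41*31+59)%997=333 h(64,7)=(64*31+7)%997=994 h(15,98)=(15*31+98)%997=563 h(30,17)=(30*31+17)%997=947 -> [333, 994, 563, 947]
  L2: h(333,994)=(333*31+994)%997=350 h(563,947)=(563*31+947)%997=454 -> [350, 454]
  L3: h(350,454)=(350*31+454)%997=337 -> [337]
  root = 337 != target 828
Candidate D: set leaf[0] = 38 -> leaves = [38, 59, 64, 7, 15, 98, 67, 17]
  L0: [38, 59, 64, 7, 15, 98, 67, 17]
  L1: h(38,59)=(38*31+59)%997=240 h(64,7)=(64*31+7)%997=994 h(15,98)=(15*31+98)%997=563 h(67,17)=(67*31+17)%997=100 -> [240, 994, 563, 100]
  L2: h(240,994)=(240*31+994)%997=458 h(563,100)=(563*31+100)%997=604 -> [458, 604]
  L3: h(458,604)=(458*31+604)%997=844 -> [844]
  root = 844 != target 828
Candidate B produces the target root.

Answer: B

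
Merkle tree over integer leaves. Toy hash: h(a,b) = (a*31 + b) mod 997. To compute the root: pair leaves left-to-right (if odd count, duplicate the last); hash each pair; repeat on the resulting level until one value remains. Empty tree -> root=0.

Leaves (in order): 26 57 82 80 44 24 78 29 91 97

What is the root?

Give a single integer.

Answer: 307

Derivation:
L0: [26, 57, 82, 80, 44, 24, 78, 29, 91, 97]
L1: h(26,57)=(26*31+57)%997=863 h(82,80)=(82*31+80)%997=628 h(44,24)=(44*31+24)%997=391 h(78,29)=(78*31+29)%997=453 h(91,97)=(91*31+97)%997=924 -> [863, 628, 391, 453, 924]
L2: h(863,628)=(863*31+628)%997=462 h(391,453)=(391*31+453)%997=610 h(924,924)=(924*31+924)%997=655 -> [462, 610, 655]
L3: h(462,610)=(462*31+610)%997=974 h(655,655)=(655*31+655)%997=23 -> [974, 23]
L4: h(974,23)=(974*31+23)%997=307 -> [307]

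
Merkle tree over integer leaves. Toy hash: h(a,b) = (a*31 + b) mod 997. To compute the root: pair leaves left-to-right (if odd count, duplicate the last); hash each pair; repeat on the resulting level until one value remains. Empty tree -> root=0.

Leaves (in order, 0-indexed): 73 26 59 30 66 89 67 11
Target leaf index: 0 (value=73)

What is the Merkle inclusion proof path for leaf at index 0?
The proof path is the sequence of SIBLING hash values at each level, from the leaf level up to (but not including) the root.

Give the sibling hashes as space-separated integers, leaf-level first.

Answer: 26 862 477

Derivation:
L0 (leaves): [73, 26, 59, 30, 66, 89, 67, 11], target index=0
L1: h(73,26)=(73*31+26)%997=295 [pair 0] h(59,30)=(59*31+30)%997=862 [pair 1] h(66,89)=(66*31+89)%997=141 [pair 2] h(67,11)=(67*31+11)%997=94 [pair 3] -> [295, 862, 141, 94]
  Sibling for proof at L0: 26
L2: h(295,862)=(295*31+862)%997=37 [pair 0] h(141,94)=(141*31+94)%997=477 [pair 1] -> [37, 477]
  Sibling for proof at L1: 862
L3: h(37,477)=(37*31+477)%997=627 [pair 0] -> [627]
  Sibling for proof at L2: 477
Root: 627
Proof path (sibling hashes from leaf to root): [26, 862, 477]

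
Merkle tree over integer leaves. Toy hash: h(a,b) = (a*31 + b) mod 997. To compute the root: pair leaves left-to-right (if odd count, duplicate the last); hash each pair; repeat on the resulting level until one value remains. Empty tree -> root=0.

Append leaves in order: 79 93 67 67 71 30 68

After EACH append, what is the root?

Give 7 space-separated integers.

After append 79 (leaves=[79]):
  L0: [79]
  root=79
After append 93 (leaves=[79, 93]):
  L0: [79, 93]
  L1: h(79,93)=(79*31+93)%997=548 -> [548]
  root=548
After append 67 (leaves=[79, 93, 67]):
  L0: [79, 93, 67]
  L1: h(79,93)=(79*31+93)%997=548 h(67,67)=(67*31+67)%997=150 -> [548, 150]
  L2: h(548,150)=(548*31+150)%997=189 -> [189]
  root=189
After append 67 (leaves=[79, 93, 67, 67]):
  L0: [79, 93, 67, 67]
  L1: h(79,93)=(79*31+93)%997=548 h(67,67)=(67*31+67)%997=150 -> [548, 150]
  L2: h(548,150)=(548*31+150)%997=189 -> [189]
  root=189
After append 71 (leaves=[79, 93, 67, 67, 71]):
  L0: [79, 93, 67, 67, 71]
  L1: h(79,93)=(79*31+93)%997=548 h(67,67)=(67*31+67)%997=150 h(71,71)=(71*31+71)%997=278 -> [548, 150, 278]
  L2: h(548,150)=(548*31+150)%997=189 h(278,278)=(278*31+278)%997=920 -> [189, 920]
  L3: h(189,920)=(189*31+920)%997=797 -> [797]
  root=797
After append 30 (leaves=[79, 93, 67, 67, 71, 30]):
  L0: [79, 93, 67, 67, 71, 30]
  L1: h(79,93)=(79*31+93)%997=548 h(67,67)=(67*31+67)%997=150 h(71,30)=(71*31+30)%997=237 -> [548, 150, 237]
  L2: h(548,150)=(548*31+150)%997=189 h(237,237)=(237*31+237)%997=605 -> [189, 605]
  L3: h(189,605)=(189*31+605)%997=482 -> [482]
  root=482
After append 68 (leaves=[79, 93, 67, 67, 71, 30, 68]):
  L0: [79, 93, 67, 67, 71, 30, 68]
  L1: h(79,93)=(79*31+93)%997=548 h(67,67)=(67*31+67)%997=150 h(71,30)=(71*31+30)%997=237 h(68,68)=(68*31+68)%997=182 -> [548, 150, 237, 182]
  L2: h(548,150)=(548*31+150)%997=189 h(237,182)=(237*31+182)%997=550 -> [189, 550]
  L3: h(189,550)=(189*31+550)%997=427 -> [427]
  root=427

Answer: 79 548 189 189 797 482 427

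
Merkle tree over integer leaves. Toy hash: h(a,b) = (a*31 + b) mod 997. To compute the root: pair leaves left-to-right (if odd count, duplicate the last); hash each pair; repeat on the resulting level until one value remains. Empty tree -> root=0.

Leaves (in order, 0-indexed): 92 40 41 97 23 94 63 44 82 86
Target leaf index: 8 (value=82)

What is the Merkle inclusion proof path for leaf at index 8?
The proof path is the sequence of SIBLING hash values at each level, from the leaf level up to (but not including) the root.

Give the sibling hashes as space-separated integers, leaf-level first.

Answer: 86 634 348 205

Derivation:
L0 (leaves): [92, 40, 41, 97, 23, 94, 63, 44, 82, 86], target index=8
L1: h(92,40)=(92*31+40)%997=898 [pair 0] h(41,97)=(41*31+97)%997=371 [pair 1] h(23,94)=(23*31+94)%997=807 [pair 2] h(63,44)=(63*31+44)%997=3 [pair 3] h(82,86)=(82*31+86)%997=634 [pair 4] -> [898, 371, 807, 3, 634]
  Sibling for proof at L0: 86
L2: h(898,371)=(898*31+371)%997=293 [pair 0] h(807,3)=(807*31+3)%997=95 [pair 1] h(634,634)=(634*31+634)%997=348 [pair 2] -> [293, 95, 348]
  Sibling for proof at L1: 634
L3: h(293,95)=(293*31+95)%997=205 [pair 0] h(348,348)=(348*31+348)%997=169 [pair 1] -> [205, 169]
  Sibling for proof at L2: 348
L4: h(205,169)=(205*31+169)%997=542 [pair 0] -> [542]
  Sibling for proof at L3: 205
Root: 542
Proof path (sibling hashes from leaf to root): [86, 634, 348, 205]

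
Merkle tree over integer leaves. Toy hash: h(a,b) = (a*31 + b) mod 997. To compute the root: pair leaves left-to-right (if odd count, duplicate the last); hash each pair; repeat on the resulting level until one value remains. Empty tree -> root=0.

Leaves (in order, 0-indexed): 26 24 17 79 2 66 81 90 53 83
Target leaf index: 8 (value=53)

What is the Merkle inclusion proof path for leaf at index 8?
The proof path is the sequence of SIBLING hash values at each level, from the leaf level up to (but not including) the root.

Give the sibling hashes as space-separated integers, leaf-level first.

L0 (leaves): [26, 24, 17, 79, 2, 66, 81, 90, 53, 83], target index=8
L1: h(26,24)=(26*31+24)%997=830 [pair 0] h(17,79)=(17*31+79)%997=606 [pair 1] h(2,66)=(2*31+66)%997=128 [pair 2] h(81,90)=(81*31+90)%997=607 [pair 3] h(53,83)=(53*31+83)%997=729 [pair 4] -> [830, 606, 128, 607, 729]
  Sibling for proof at L0: 83
L2: h(830,606)=(830*31+606)%997=414 [pair 0] h(128,607)=(128*31+607)%997=587 [pair 1] h(729,729)=(729*31+729)%997=397 [pair 2] -> [414, 587, 397]
  Sibling for proof at L1: 729
L3: h(414,587)=(414*31+587)%997=460 [pair 0] h(397,397)=(397*31+397)%997=740 [pair 1] -> [460, 740]
  Sibling for proof at L2: 397
L4: h(460,740)=(460*31+740)%997=45 [pair 0] -> [45]
  Sibling for proof at L3: 460
Root: 45
Proof path (sibling hashes from leaf to root): [83, 729, 397, 460]

Answer: 83 729 397 460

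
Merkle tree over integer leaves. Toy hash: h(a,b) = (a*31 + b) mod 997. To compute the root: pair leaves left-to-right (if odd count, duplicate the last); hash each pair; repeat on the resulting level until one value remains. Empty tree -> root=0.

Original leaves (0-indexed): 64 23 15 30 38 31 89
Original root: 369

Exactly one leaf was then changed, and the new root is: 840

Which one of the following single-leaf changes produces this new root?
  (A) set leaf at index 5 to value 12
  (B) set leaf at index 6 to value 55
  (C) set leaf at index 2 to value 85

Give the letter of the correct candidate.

Original leaves: [64, 23, 15, 30, 38, 31, 89]
Target new root: 840
Try each candidate change and compute the resulting root:
Candidate A: set leaf[5] = 12 -> leaves = [64, 23, 15, 30, 38, 12, 89]
  L0: [64, 23, 15, 30, 38, 12, 89]
  L1: h(64,23)=(64*31+23)%997=13 h(15,30)=(15*31+30)%997=495 h(38,12)=(38*31+12)%997=193 h(89,89)=(89*31+89)%997=854 -> [13, 495, 193, 854]
  L2: h(13,495)=(13*31+495)%997=898 h(193,854)=(193*31+854)%997=855 -> [898, 855]
  L3: h(898,855)=(898*31+855)%997=777 -> [777]
  root = 777 != target 840
Candidate B: set leaf[6] = 55 -> leaves = [64, 23, 15, 30, 38, 31, 55]
  L0: [64, 23, 15, 30, 38, 31, 55]
  L1: h(64,23)=(64*31+23)%997=13 h(15,30)=(15*31+30)%997=495 h(38,31)=(38*31+31)%997=212 h(55,55)=(55*31+55)%997=763 -> [13, 495, 212, 763]
  L2: h(13,495)=(13*31+495)%997=898 h(212,763)=(212*31+763)%997=356 -> [898, 356]
  L3: h(898,356)=(898*31+356)%997=278 -> [278]
  root = 278 != target 840
Candidate C: set leaf[2] = 85 -> leaves = [64, 23, 85, 30, 38, 31, 89]
  L0: [64, 23, 85, 30, 38, 31, 89]
  L1: h(64,23)=(64*31+23)%997=13 h(85,30)=(85*31+30)%997=671 h(38,31)=(38*31+31)%997=212 h(89,89)=(89*31+89)%997=854 -> [13, 671, 212, 854]
  L2: h(13,671)=(13*31+671)%997=77 h(212,854)=(212*31+854)%997=447 -> [77, 447]
  L3: h(77,447)=(77*31+447)%997=840 -> [840]
  root = 840 == target 840  ** MATCH **
Candidate C produces the target root.

Answer: C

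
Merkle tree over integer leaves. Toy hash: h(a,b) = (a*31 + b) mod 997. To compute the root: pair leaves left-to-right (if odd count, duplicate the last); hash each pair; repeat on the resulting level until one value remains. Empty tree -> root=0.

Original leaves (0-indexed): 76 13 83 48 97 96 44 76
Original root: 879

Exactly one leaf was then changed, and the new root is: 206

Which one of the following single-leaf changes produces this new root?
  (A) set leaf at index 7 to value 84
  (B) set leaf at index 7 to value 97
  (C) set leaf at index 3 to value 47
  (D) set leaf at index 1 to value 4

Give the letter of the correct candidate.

Answer: D

Derivation:
Original leaves: [76, 13, 83, 48, 97, 96, 44, 76]
Target new root: 206
Try each candidate change and compute the resulting root:
Candidate A: set leaf[7] = 84 -> leaves = [76, 13, 83, 48, 97, 96, 44, 84]
  L0: [76, 13, 83, 48, 97, 96, 44, 84]
  L1: h(76,13)=(76*31+13)%997=375 h(83,48)=(83*31+48)%997=627 h(97,96)=(97*31+96)%997=112 h(44,84)=(44*31+84)%997=451 -> [375, 627, 112, 451]
  L2: h(375,627)=(375*31+627)%997=288 h(112,451)=(112*31+451)%997=932 -> [288, 932]
  L3: h(288,932)=(288*31+932)%997=887 -> [887]
  root = 887 != target 206
Candidate B: set leaf[7] = 97 -> leaves = [76, 13, 83, 48, 97, 96, 44, 97]
  L0: [76, 13, 83, 48, 97, 96, 44, 97]
  L1: h(76,13)=(76*31+13)%997=375 h(83,48)=(83*31+48)%997=627 h(97,96)=(97*31+96)%997=112 h(44,97)=(44*31+97)%997=464 -> [375, 627, 112, 464]
  L2: h(375,627)=(375*31+627)%997=288 h(112,464)=(112*31+464)%997=945 -> [288, 945]
  L3: h(288,945)=(288*31+945)%997=900 -> [900]
  root = 900 != target 206
Candidate C: set leaf[3] = 47 -> leaves = [76, 13, 83, 47, 97, 96, 44, 76]
  L0: [76, 13, 83, 47, 97, 96, 44, 76]
  L1: h(76,13)=(76*31+13)%997=375 h(83,47)=(83*31+47)%997=626 h(97,96)=(97*31+96)%997=112 h(44,76)=(44*31+76)%997=443 -> [375, 626, 112, 443]
  L2: h(375,626)=(375*31+626)%997=287 h(112,443)=(112*31+443)%997=924 -> [287, 924]
  L3: h(287,924)=(287*31+924)%997=848 -> [848]
  root = 848 != target 206
Candidate D: set leaf[1] = 4 -> leaves = [76, 4, 83, 48, 97, 96, 44, 76]
  L0: [76, 4, 83, 48, 97, 96, 44, 76]
  L1: h(76,4)=(76*31+4)%997=366 h(83,48)=(83*31+48)%997=627 h(97,96)=(97*31+96)%997=112 h(44,76)=(44*31+76)%997=443 -> [366, 627, 112, 443]
  L2: h(366,627)=(366*31+627)%997=9 h(112,443)=(112*31+443)%997=924 -> [9, 924]
  L3: h(9,924)=(9*31+924)%997=206 -> [206]
  root = 206 == target 206  ** MATCH **
Candidate D produces the target root.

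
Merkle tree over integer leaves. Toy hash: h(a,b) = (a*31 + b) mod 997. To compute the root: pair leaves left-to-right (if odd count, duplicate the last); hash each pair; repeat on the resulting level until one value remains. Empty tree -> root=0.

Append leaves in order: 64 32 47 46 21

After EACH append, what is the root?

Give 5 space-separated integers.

After append 64 (leaves=[64]):
  L0: [64]
  root=64
After append 32 (leaves=[64, 32]):
  L0: [64, 32]
  L1: h(64,32)=(64*31+32)%997=22 -> [22]
  root=22
After append 47 (leaves=[64, 32, 47]):
  L0: [64, 32, 47]
  L1: h(64,32)=(64*31+32)%997=22 h(47,47)=(47*31+47)%997=507 -> [22, 507]
  L2: h(22,507)=(22*31+507)%997=192 -> [192]
  root=192
After append 46 (leaves=[64, 32, 47, 46]):
  L0: [64, 32, 47, 46]
  L1: h(64,32)=(64*31+32)%997=22 h(47,46)=(47*31+46)%997=506 -> [22, 506]
  L2: h(22,506)=(22*31+506)%997=191 -> [191]
  root=191
After append 21 (leaves=[64, 32, 47, 46, 21]):
  L0: [64, 32, 47, 46, 21]
  L1: h(64,32)=(64*31+32)%997=22 h(47,46)=(47*31+46)%997=506 h(21,21)=(21*31+21)%997=672 -> [22, 506, 672]
  L2: h(22,506)=(22*31+506)%997=191 h(672,672)=(672*31+672)%997=567 -> [191, 567]
  L3: h(191,567)=(191*31+567)%997=506 -> [506]
  root=506

Answer: 64 22 192 191 506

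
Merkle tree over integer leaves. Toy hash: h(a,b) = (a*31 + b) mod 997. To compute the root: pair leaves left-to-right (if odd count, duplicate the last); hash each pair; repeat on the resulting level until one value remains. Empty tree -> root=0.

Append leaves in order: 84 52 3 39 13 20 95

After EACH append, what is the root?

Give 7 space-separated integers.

After append 84 (leaves=[84]):
  L0: [84]
  root=84
After append 52 (leaves=[84, 52]):
  L0: [84, 52]
  L1: h(84,52)=(84*31+52)%997=662 -> [662]
  root=662
After append 3 (leaves=[84, 52, 3]):
  L0: [84, 52, 3]
  L1: h(84,52)=(84*31+52)%997=662 h(3,3)=(3*31+3)%997=96 -> [662, 96]
  L2: h(662,96)=(662*31+96)%997=678 -> [678]
  root=678
After append 39 (leaves=[84, 52, 3, 39]):
  L0: [84, 52, 3, 39]
  L1: h(84,52)=(84*31+52)%997=662 h(3,39)=(3*31+39)%997=132 -> [662, 132]
  L2: h(662,132)=(662*31+132)%997=714 -> [714]
  root=714
After append 13 (leaves=[84, 52, 3, 39, 13]):
  L0: [84, 52, 3, 39, 13]
  L1: h(84,52)=(84*31+52)%997=662 h(3,39)=(3*31+39)%997=132 h(13,13)=(13*31+13)%997=416 -> [662, 132, 416]
  L2: h(662,132)=(662*31+132)%997=714 h(416,416)=(416*31+416)%997=351 -> [714, 351]
  L3: h(714,351)=(714*31+351)%997=551 -> [551]
  root=551
After append 20 (leaves=[84, 52, 3, 39, 13, 20]):
  L0: [84, 52, 3, 39, 13, 20]
  L1: h(84,52)=(84*31+52)%997=662 h(3,39)=(3*31+39)%997=132 h(13,20)=(13*31+20)%997=423 -> [662, 132, 423]
  L2: h(662,132)=(662*31+132)%997=714 h(423,423)=(423*31+423)%997=575 -> [714, 575]
  L3: h(714,575)=(714*31+575)%997=775 -> [775]
  root=775
After append 95 (leaves=[84, 52, 3, 39, 13, 20, 95]):
  L0: [84, 52, 3, 39, 13, 20, 95]
  L1: h(84,52)=(84*31+52)%997=662 h(3,39)=(3*31+39)%997=132 h(13,20)=(13*31+20)%997=423 h(95,95)=(95*31+95)%997=49 -> [662, 132, 423, 49]
  L2: h(662,132)=(662*31+132)%997=714 h(423,49)=(423*31+49)%997=201 -> [714, 201]
  L3: h(714,201)=(714*31+201)%997=401 -> [401]
  root=401

Answer: 84 662 678 714 551 775 401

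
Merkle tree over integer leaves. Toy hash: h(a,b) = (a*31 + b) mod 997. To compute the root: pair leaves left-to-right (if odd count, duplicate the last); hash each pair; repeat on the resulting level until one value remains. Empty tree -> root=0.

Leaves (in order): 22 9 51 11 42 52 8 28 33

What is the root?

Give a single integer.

L0: [22, 9, 51, 11, 42, 52, 8, 28, 33]
L1: h(22,9)=(22*31+9)%997=691 h(51,11)=(51*31+11)%997=595 h(42,52)=(42*31+52)%997=357 h(8,28)=(8*31+28)%997=276 h(33,33)=(33*31+33)%997=59 -> [691, 595, 357, 276, 59]
L2: h(691,595)=(691*31+595)%997=82 h(357,276)=(357*31+276)%997=376 h(59,59)=(59*31+59)%997=891 -> [82, 376, 891]
L3: h(82,376)=(82*31+376)%997=924 h(891,891)=(891*31+891)%997=596 -> [924, 596]
L4: h(924,596)=(924*31+596)%997=327 -> [327]

Answer: 327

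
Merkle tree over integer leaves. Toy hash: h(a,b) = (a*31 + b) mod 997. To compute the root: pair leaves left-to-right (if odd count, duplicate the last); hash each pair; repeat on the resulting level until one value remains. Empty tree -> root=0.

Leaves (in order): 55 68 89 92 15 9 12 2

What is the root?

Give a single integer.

Answer: 738

Derivation:
L0: [55, 68, 89, 92, 15, 9, 12, 2]
L1: h(55,68)=(55*31+68)%997=776 h(89,92)=(89*31+92)%997=857 h(15,9)=(15*31+9)%997=474 h(12,2)=(12*31+2)%997=374 -> [776, 857, 474, 374]
L2: h(776,857)=(776*31+857)%997=985 h(474,374)=(474*31+374)%997=113 -> [985, 113]
L3: h(985,113)=(985*31+113)%997=738 -> [738]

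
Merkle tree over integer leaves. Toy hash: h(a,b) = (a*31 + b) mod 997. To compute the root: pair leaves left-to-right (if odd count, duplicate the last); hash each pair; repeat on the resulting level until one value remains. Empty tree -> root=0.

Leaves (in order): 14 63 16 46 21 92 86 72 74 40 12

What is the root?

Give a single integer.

L0: [14, 63, 16, 46, 21, 92, 86, 72, 74, 40, 12]
L1: h(14,63)=(14*31+63)%997=497 h(16,46)=(16*31+46)%997=542 h(21,92)=(21*31+92)%997=743 h(86,72)=(86*31+72)%997=744 h(74,40)=(74*31+40)%997=340 h(12,12)=(12*31+12)%997=384 -> [497, 542, 743, 744, 340, 384]
L2: h(497,542)=(497*31+542)%997=994 h(743,744)=(743*31+744)%997=846 h(340,384)=(340*31+384)%997=954 -> [994, 846, 954]
L3: h(994,846)=(994*31+846)%997=753 h(954,954)=(954*31+954)%997=618 -> [753, 618]
L4: h(753,618)=(753*31+618)%997=33 -> [33]

Answer: 33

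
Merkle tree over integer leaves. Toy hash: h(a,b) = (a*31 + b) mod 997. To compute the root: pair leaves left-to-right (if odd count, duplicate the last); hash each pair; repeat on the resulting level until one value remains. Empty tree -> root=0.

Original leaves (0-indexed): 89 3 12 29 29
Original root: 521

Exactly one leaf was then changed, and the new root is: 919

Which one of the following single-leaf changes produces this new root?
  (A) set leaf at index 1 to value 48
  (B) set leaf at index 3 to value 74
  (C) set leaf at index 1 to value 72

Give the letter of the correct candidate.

Answer: B

Derivation:
Original leaves: [89, 3, 12, 29, 29]
Target new root: 919
Try each candidate change and compute the resulting root:
Candidate A: set leaf[1] = 48 -> leaves = [89, 48, 12, 29, 29]
  L0: [89, 48, 12, 29, 29]
  L1: h(89,48)=(89*31+48)%997=813 h(12,29)=(12*31+29)%997=401 h(29,29)=(29*31+29)%997=928 -> [813, 401, 928]
  L2: h(813,401)=(813*31+401)%997=679 h(928,928)=(928*31+928)%997=783 -> [679, 783]
  L3: h(679,783)=(679*31+783)%997=895 -> [895]
  root = 895 != target 919
Candidate B: set leaf[3] = 74 -> leaves = [89, 3, 12, 74, 29]
  L0: [89, 3, 12, 74, 29]
  L1: h(89,3)=(89*31+3)%997=768 h(12,74)=(12*31+74)%997=446 h(29,29)=(29*31+29)%997=928 -> [768, 446, 928]
  L2: h(768,446)=(768*31+446)%997=326 h(928,928)=(928*31+928)%997=783 -> [326, 783]
  L3: h(326,783)=(326*31+783)%997=919 -> [919]
  root = 919 == target 919  ** MATCH **
Candidate C: set leaf[1] = 72 -> leaves = [89, 72, 12, 29, 29]
  L0: [89, 72, 12, 29, 29]
  L1: h(89,72)=(89*31+72)%997=837 h(12,29)=(12*31+29)%997=401 h(29,29)=(29*31+29)%997=928 -> [837, 401, 928]
  L2: h(837,401)=(837*31+401)%997=426 h(928,928)=(928*31+928)%997=783 -> [426, 783]
  L3: h(426,783)=(426*31+783)%997=31 -> [31]
  root = 31 != target 919
Candidate B produces the target root.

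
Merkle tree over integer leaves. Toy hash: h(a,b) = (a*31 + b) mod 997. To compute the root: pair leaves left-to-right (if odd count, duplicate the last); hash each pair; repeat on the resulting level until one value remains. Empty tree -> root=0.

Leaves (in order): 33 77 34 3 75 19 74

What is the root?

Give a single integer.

L0: [33, 77, 34, 3, 75, 19, 74]
L1: h(33,77)=(33*31+77)%997=103 h(34,3)=(34*31+3)%997=60 h(75,19)=(75*31+19)%997=350 h(74,74)=(74*31+74)%997=374 -> [103, 60, 350, 374]
L2: h(103,60)=(103*31+60)%997=262 h(350,374)=(350*31+374)%997=257 -> [262, 257]
L3: h(262,257)=(262*31+257)%997=403 -> [403]

Answer: 403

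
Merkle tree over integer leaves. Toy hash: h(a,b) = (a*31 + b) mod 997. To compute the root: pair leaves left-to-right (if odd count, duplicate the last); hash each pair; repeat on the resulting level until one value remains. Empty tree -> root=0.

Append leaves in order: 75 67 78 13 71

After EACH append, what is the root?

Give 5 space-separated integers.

After append 75 (leaves=[75]):
  L0: [75]
  root=75
After append 67 (leaves=[75, 67]):
  L0: [75, 67]
  L1: h(75,67)=(75*31+67)%997=398 -> [398]
  root=398
After append 78 (leaves=[75, 67, 78]):
  L0: [75, 67, 78]
  L1: h(75,67)=(75*31+67)%997=398 h(78,78)=(78*31+78)%997=502 -> [398, 502]
  L2: h(398,502)=(398*31+502)%997=876 -> [876]
  root=876
After append 13 (leaves=[75, 67, 78, 13]):
  L0: [75, 67, 78, 13]
  L1: h(75,67)=(75*31+67)%997=398 h(78,13)=(78*31+13)%997=437 -> [398, 437]
  L2: h(398,437)=(398*31+437)%997=811 -> [811]
  root=811
After append 71 (leaves=[75, 67, 78, 13, 71]):
  L0: [75, 67, 78, 13, 71]
  L1: h(75,67)=(75*31+67)%997=398 h(78,13)=(78*31+13)%997=437 h(71,71)=(71*31+71)%997=278 -> [398, 437, 278]
  L2: h(398,437)=(398*31+437)%997=811 h(278,278)=(278*31+278)%997=920 -> [811, 920]
  L3: h(811,920)=(811*31+920)%997=139 -> [139]
  root=139

Answer: 75 398 876 811 139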